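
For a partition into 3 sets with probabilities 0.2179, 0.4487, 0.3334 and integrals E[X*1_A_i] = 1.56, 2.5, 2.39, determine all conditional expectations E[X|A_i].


For each cell A_i: E[X|A_i] = E[X*1_A_i] / P(A_i)
Step 1: E[X|A_1] = 1.56 / 0.2179 = 7.159247
Step 2: E[X|A_2] = 2.5 / 0.4487 = 5.571651
Step 3: E[X|A_3] = 2.39 / 0.3334 = 7.168566
Verification: E[X] = sum E[X*1_A_i] = 1.56 + 2.5 + 2.39 = 6.45


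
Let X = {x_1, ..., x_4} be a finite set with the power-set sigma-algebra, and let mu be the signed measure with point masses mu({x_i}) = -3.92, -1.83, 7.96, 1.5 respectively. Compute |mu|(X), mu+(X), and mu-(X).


Step 1: Every measurable set is a union of atoms (the cells / points), so a Hahn decomposition is
  obtained by grouping atoms by sign: P = union of atoms with mu > 0, N = union of the remaining atoms.
  Atoms in P (indices): 3, 4;  atoms in N (indices): 1, 2
  Positive values: 7.96, 1.5
  Negative values: -3.92, -1.83
Step 2: mu+(X) = mu(P) = sum of positive atom values = 9.46
Step 3: mu-(X) = -mu(N) = sum of |negative atom values| = 5.75
Step 4: |mu|(X) = mu+(X) + mu-(X) = 9.46 + 5.75 = 15.21


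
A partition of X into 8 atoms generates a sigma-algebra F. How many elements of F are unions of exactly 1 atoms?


Each element of F is a union of some subset of the 8 atoms.
Elements that are unions of exactly 1 atoms correspond to 1-element subsets of the 8 atoms.
Count = C(8, 1) = 8! / (1! * 7!) = 8.


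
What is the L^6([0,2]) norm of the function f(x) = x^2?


Step 1: ||f||_6 = (integral_0^2 |x^2|^6 dx)^(1/6)
     = (integral_0^2 x^12 dx)^(1/6)
Step 2: integral_0^2 x^12 dx = [x^13/(13)] from 0 to 2 = 2^13/13
     = 8192/13 = 630.153846
Step 3: ||f||_6 = (630.153846)^(1/6) = 2.928023


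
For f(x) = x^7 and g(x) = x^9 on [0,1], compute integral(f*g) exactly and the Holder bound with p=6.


Step 1: Exact integral of f*g = integral(x^16, 0, 1) = 1/17
     = 0.058824
Step 2: Holder bound with p=6, q=1.2:
  ||f||_p = (integral x^42 dx)^(1/6) = (1/43)^(1/6) = 0.534263
  ||g||_q = (integral x^10.8 dx)^(1/1.2) = (1/11.8)^(1/1.2) = 0.127869
Step 3: Holder bound = ||f||_p * ||g||_q = 0.534263 * 0.127869 = 0.068316
Verification: 0.058824 <= 0.068316 (Holder holds)


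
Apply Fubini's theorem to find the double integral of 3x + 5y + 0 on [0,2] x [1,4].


By Fubini, integrate in x first, then y.
Step 1: Fix y, integrate over x in [0,2]:
  integral(3x + 5y + 0, x=0..2)
  = 3*(2^2 - 0^2)/2 + (5y + 0)*(2 - 0)
  = 6 + (5y + 0)*2
  = 6 + 10y + 0
  = 6 + 10y
Step 2: Integrate over y in [1,4]:
  integral(6 + 10y, y=1..4)
  = 6*3 + 10*(4^2 - 1^2)/2
  = 18 + 75
  = 93


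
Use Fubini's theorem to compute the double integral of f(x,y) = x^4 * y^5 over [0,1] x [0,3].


By Fubini's theorem, the double integral factors as a product of single integrals:
Step 1: integral_0^1 x^4 dx = [x^5/5] from 0 to 1
     = 1^5/5 = 0.2
Step 2: integral_0^3 y^5 dy = [y^6/6] from 0 to 3
     = 3^6/6 = 121.5
Step 3: Double integral = 0.2 * 121.5 = 24.3


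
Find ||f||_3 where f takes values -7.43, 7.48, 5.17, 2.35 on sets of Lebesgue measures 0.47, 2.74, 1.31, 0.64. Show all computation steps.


Step 1: Compute |f_i|^3 for each value:
  |-7.43|^3 = 410.172407
  |7.48|^3 = 418.508992
  |5.17|^3 = 138.188413
  |2.35|^3 = 12.977875
Step 2: Multiply by measures and sum:
  410.172407 * 0.47 = 192.781031
  418.508992 * 2.74 = 1146.714638
  138.188413 * 1.31 = 181.026821
  12.977875 * 0.64 = 8.30584
Sum = 192.781031 + 1146.714638 + 181.026821 + 8.30584 = 1528.82833
Step 3: Take the p-th root:
||f||_3 = (1528.82833)^(1/3) = 11.520011


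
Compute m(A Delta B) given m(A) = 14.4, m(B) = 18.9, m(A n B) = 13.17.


m(A Delta B) = m(A) + m(B) - 2*m(A n B)
= 14.4 + 18.9 - 2*13.17
= 14.4 + 18.9 - 26.34
= 6.96


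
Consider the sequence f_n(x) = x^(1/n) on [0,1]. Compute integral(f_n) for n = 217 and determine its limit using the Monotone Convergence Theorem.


At n = 217: f_217(x) = x^(1/217).
Step 1: integral(x^(1/217), 0, 1) = [x^(1/217+1) / (1/217+1)] from 0 to 1
     = 1 / (1/217 + 1) = 1 / ((217+1)/217) = 217/(217+1)
     = 217/218 = 0.995413
Step 2: As n -> infinity, f_n(x) = x^(1/n) -> 1 for x in (0,1], and f_n is increasing in n.
By MCT, lim_n integral(f_n) = integral(lim_n f_n) = integral(1, 0, 1) = 1.
Step 3: Verify convergence: 217/218 = 0.995413 -> 1


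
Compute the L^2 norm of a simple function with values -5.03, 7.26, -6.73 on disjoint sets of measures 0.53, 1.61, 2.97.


Step 1: Compute |f_i|^2 for each value:
  |-5.03|^2 = 25.3009
  |7.26|^2 = 52.7076
  |-6.73|^2 = 45.2929
Step 2: Multiply by measures and sum:
  25.3009 * 0.53 = 13.409477
  52.7076 * 1.61 = 84.859236
  45.2929 * 2.97 = 134.519913
Sum = 13.409477 + 84.859236 + 134.519913 = 232.788626
Step 3: Take the p-th root:
||f||_2 = (232.788626)^(1/2) = 15.257412


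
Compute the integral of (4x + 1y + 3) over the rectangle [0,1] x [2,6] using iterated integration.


By Fubini, integrate in x first, then y.
Step 1: Fix y, integrate over x in [0,1]:
  integral(4x + 1y + 3, x=0..1)
  = 4*(1^2 - 0^2)/2 + (1y + 3)*(1 - 0)
  = 2 + (1y + 3)*1
  = 2 + 1y + 3
  = 5 + 1y
Step 2: Integrate over y in [2,6]:
  integral(5 + 1y, y=2..6)
  = 5*4 + 1*(6^2 - 2^2)/2
  = 20 + 16
  = 36


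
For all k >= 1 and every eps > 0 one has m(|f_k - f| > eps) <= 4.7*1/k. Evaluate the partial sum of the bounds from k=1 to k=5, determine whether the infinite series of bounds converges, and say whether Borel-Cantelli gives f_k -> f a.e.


Step 1: List the terms 4.7*1/k for k = 1 to 5:
  k=1: 4.7
  k=2: 2.35
  k=3: 1.566667
  k=4: 1.175
  k=5: 0.94
Step 2: Partial sum = 4.7 + 2.35 + 1.566667 + 1.175 + 0.94
     = 10.731667
Step 3: The full series sum_(k>=1) 4.7*1/k diverges (harmonic series, p = 1; a nonzero constant multiple of a divergent series diverges).
Step 4: The (first) Borel-Cantelli lemma requires a summable sequence of measures, so it does not apply here;
        from this bound alone no conclusion about a.e. convergence can be drawn (convergence in measure still
        gives an a.e.-convergent subsequence, but not a.e. convergence of the whole sequence).
Conclusion: series diverges; Borel-Cantelli is inconclusive about a.e. convergence of f_k.


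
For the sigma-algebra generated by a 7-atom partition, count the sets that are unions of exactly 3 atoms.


Each element of F is a union of some subset of the 7 atoms.
Elements that are unions of exactly 3 atoms correspond to 3-element subsets of the 7 atoms.
Count = C(7, 3) = 7! / (3! * 4!) = 35.


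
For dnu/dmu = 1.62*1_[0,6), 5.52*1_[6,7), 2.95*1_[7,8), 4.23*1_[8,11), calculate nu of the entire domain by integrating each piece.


Integrate each piece of the Radon-Nikodym derivative:
Step 1: integral_0^6 1.62 dx = 1.62*(6-0) = 1.62*6 = 9.72
Step 2: integral_6^7 5.52 dx = 5.52*(7-6) = 5.52*1 = 5.52
Step 3: integral_7^8 2.95 dx = 2.95*(8-7) = 2.95*1 = 2.95
Step 4: integral_8^11 4.23 dx = 4.23*(11-8) = 4.23*3 = 12.69
Total: 9.72 + 5.52 + 2.95 + 12.69 = 30.88


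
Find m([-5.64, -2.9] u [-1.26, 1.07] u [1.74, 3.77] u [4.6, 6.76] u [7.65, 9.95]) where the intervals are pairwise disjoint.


For pairwise disjoint intervals, m(union) = sum of lengths.
= (-2.9 - -5.64) + (1.07 - -1.26) + (3.77 - 1.74) + (6.76 - 4.6) + (9.95 - 7.65)
= 2.74 + 2.33 + 2.03 + 2.16 + 2.3
= 11.56


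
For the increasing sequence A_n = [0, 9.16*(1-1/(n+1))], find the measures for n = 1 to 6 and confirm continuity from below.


By continuity of measure from below: if A_n increases to A, then m(A_n) -> m(A).
Here A = [0, 9.16], so m(A) = 9.16
Step 1: a_1 = 9.16*(1 - 1/2) = 4.58, m(A_1) = 4.58
Step 2: a_2 = 9.16*(1 - 1/3) = 6.1067, m(A_2) = 6.1067
Step 3: a_3 = 9.16*(1 - 1/4) = 6.87, m(A_3) = 6.87
Step 4: a_4 = 9.16*(1 - 1/5) = 7.328, m(A_4) = 7.328
Step 5: a_5 = 9.16*(1 - 1/6) = 7.6333, m(A_5) = 7.6333
Step 6: a_6 = 9.16*(1 - 1/7) = 7.8514, m(A_6) = 7.8514
Limit: m(A_n) -> m([0,9.16]) = 9.16


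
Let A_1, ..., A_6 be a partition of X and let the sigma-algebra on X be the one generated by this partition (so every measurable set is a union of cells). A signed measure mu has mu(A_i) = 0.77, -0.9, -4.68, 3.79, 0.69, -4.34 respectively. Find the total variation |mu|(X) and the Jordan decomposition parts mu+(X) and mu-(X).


Step 1: Every measurable set is a union of atoms (the cells / points), so a Hahn decomposition is
  obtained by grouping atoms by sign: P = union of atoms with mu > 0, N = union of the remaining atoms.
  Atoms in P (indices): 1, 4, 5;  atoms in N (indices): 2, 3, 6
  Positive values: 0.77, 3.79, 0.69
  Negative values: -0.9, -4.68, -4.34
Step 2: mu+(X) = mu(P) = sum of positive atom values = 5.25
Step 3: mu-(X) = -mu(N) = sum of |negative atom values| = 9.92
Step 4: |mu|(X) = mu+(X) + mu-(X) = 5.25 + 9.92 = 15.17


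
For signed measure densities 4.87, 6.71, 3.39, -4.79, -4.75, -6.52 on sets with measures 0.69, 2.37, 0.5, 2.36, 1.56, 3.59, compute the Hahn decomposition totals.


Step 1: Compute signed measure on each set:
  Set 1: 4.87 * 0.69 = 3.3603
  Set 2: 6.71 * 2.37 = 15.9027
  Set 3: 3.39 * 0.5 = 1.695
  Set 4: -4.79 * 2.36 = -11.3044
  Set 5: -4.75 * 1.56 = -7.41
  Set 6: -6.52 * 3.59 = -23.4068
Step 2: Total signed measure = (3.3603) + (15.9027) + (1.695) + (-11.3044) + (-7.41) + (-23.4068)
     = -21.1632
Step 3: Positive part mu+(X) = sum of positive contributions = 20.958
Step 4: Negative part mu-(X) = |sum of negative contributions| = 42.1212


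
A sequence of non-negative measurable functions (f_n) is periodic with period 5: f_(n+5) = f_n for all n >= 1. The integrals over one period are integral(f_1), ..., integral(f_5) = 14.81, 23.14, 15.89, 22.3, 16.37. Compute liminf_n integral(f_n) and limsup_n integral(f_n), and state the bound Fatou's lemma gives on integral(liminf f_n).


The sequence (integral(f_n)) is periodic with period 5, repeating the values 14.81, 23.14, 15.89, 22.3, 16.37 indefinitely.
Step 1: For a periodic sequence, every tail (a_m, a_(m+1), ...) contains all 5 period values infinitely often.
Step 2: Hence inf of every tail = min of the period values = min(14.81, 23.14, 15.89, 22.3, 16.37) = 14.81.
        liminf_n integral(f_n) = sup over m of (inf of tail from m) = 14.81.
Step 3: Similarly sup of every tail = max of the period values = 23.14.
        limsup_n integral(f_n) = 23.14.
Step 4: Fatou's lemma: integral(liminf_n f_n) <= liminf_n integral(f_n) = 14.81.
        So the integral of the pointwise liminf is at most 14.81.


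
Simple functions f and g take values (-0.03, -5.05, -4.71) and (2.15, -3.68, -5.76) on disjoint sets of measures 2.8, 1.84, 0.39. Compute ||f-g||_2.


Step 1: Compute differences f_i - g_i:
  -0.03 - 2.15 = -2.18
  -5.05 - -3.68 = -1.37
  -4.71 - -5.76 = 1.05
Step 2: Compute |diff|^2 * measure for each set:
  |-2.18|^2 * 2.8 = 4.7524 * 2.8 = 13.30672
  |-1.37|^2 * 1.84 = 1.8769 * 1.84 = 3.453496
  |1.05|^2 * 0.39 = 1.1025 * 0.39 = 0.429975
Step 3: Sum = 17.190191
Step 4: ||f-g||_2 = (17.190191)^(1/2) = 4.146106


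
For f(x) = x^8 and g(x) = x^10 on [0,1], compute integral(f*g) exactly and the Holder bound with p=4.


Step 1: Exact integral of f*g = integral(x^18, 0, 1) = 1/19
     = 0.052632
Step 2: Holder bound with p=4, q=1.333333:
  ||f||_p = (integral x^32 dx)^(1/4) = (1/33)^(1/4) = 0.417226
  ||g||_q = (integral x^13.333333 dx)^(1/1.333333) = (1/14.333333)^(1/1.333333) = 0.13575
Step 3: Holder bound = ||f||_p * ||g||_q = 0.417226 * 0.13575 = 0.056638
Verification: 0.052632 <= 0.056638 (Holder holds)


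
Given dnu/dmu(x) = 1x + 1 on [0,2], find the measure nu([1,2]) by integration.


nu(A) = integral_A (dnu/dmu) dmu = integral_1^2 (1x + 1) dx
Step 1: Antiderivative F(x) = (1/2)x^2 + 1x
Step 2: F(2) = (1/2)*2^2 + 1*2 = 2 + 2 = 4
Step 3: F(1) = (1/2)*1^2 + 1*1 = 0.5 + 1 = 1.5
Step 4: nu([1,2]) = F(2) - F(1) = 4 - 1.5 = 2.5


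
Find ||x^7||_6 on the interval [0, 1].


Step 1: ||f||_6 = (integral_0^1 |x^7|^6 dx)^(1/6)
     = (integral_0^1 x^42 dx)^(1/6)
Step 2: integral_0^1 x^42 dx = [x^43/(43)] from 0 to 1 = 1^43/43
     = 1/43 = 0.023256
Step 3: ||f||_6 = (0.023256)^(1/6) = 0.534263


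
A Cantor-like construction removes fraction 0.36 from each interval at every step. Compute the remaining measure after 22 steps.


Step 1: At each step, fraction remaining = 1 - 0.36 = 0.64
Step 2: After 22 steps, measure = (0.64)^22
Result = 5.444518e-05


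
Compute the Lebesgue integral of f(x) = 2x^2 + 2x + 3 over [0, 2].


The Lebesgue integral of a Riemann-integrable function agrees with the Riemann integral.
Antiderivative F(x) = (2/3)x^3 + (2/2)x^2 + 3x
F(2) = (2/3)*2^3 + (2/2)*2^2 + 3*2
     = (2/3)*8 + (2/2)*4 + 3*2
     = 5.333333 + 4 + 6
     = 15.333333
F(0) = 0.0
Integral = F(2) - F(0) = 15.333333 - 0.0 = 15.333333


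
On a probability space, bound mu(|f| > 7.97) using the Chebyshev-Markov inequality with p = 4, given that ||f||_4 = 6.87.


Chebyshev/Markov inequality: mu(|f| > eps) <= (||f||_p / eps)^p
Step 1: ||f||_4 / eps = 6.87 / 7.97 = 0.861982
Step 2: Raise to power p = 4:
  (0.861982)^4 = 0.552069
Step 3: Therefore mu(|f| > 7.97) <= 0.552069


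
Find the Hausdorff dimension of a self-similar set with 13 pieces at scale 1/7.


For a self-similar set with N copies scaled by 1/r:
dim_H = log(N)/log(r) = log(13)/log(7)
= 2.564949/1.94591
= 1.318123


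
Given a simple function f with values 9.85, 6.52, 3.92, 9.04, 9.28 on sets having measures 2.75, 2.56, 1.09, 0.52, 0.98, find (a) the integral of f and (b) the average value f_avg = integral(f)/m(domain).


Step 1: Integral = sum(value_i * measure_i)
= 9.85*2.75 + 6.52*2.56 + 3.92*1.09 + 9.04*0.52 + 9.28*0.98
= 27.0875 + 16.6912 + 4.2728 + 4.7008 + 9.0944
= 61.8467
Step 2: Total measure of domain = 2.75 + 2.56 + 1.09 + 0.52 + 0.98 = 7.9
Step 3: Average value = 61.8467 / 7.9 = 7.828696


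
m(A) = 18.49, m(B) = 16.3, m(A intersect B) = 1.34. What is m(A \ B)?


m(A \ B) = m(A) - m(A n B)
= 18.49 - 1.34
= 17.15


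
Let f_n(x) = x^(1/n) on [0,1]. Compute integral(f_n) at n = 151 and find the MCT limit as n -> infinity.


At n = 151: f_151(x) = x^(1/151).
Step 1: integral(x^(1/151), 0, 1) = [x^(1/151+1) / (1/151+1)] from 0 to 1
     = 1 / (1/151 + 1) = 1 / ((151+1)/151) = 151/(151+1)
     = 151/152 = 0.993421
Step 2: As n -> infinity, f_n(x) = x^(1/n) -> 1 for x in (0,1], and f_n is increasing in n.
By MCT, lim_n integral(f_n) = integral(lim_n f_n) = integral(1, 0, 1) = 1.
Step 3: Verify convergence: 151/152 = 0.993421 -> 1


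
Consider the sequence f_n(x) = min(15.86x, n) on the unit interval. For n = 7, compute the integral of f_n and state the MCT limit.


f(x) = 15.86x on [0,1]; f_n(x) = min(15.86x, n). At n = 7:
Step 1: f(x) reaches 7 at x = 7/15.86 = 0.441362
Step 2: integral(f_7) = integral(15.86x, 0, 0.441362) + integral(7, 0.441362, 1)
       = 15.86*0.441362^2/2 + 7*(1 - 0.441362)
       = 1.544767 + 3.910467
       = 5.455233
Step 3: As n -> infinity, f_n increases to f, so by MCT integral(f_n) -> integral(f) = 15.86/2 = 7.93.
Convergence: integral(f_7) = 5.455233 -> 7.93 as n -> infinity


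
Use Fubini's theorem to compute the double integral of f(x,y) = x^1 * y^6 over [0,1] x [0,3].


By Fubini's theorem, the double integral factors as a product of single integrals:
Step 1: integral_0^1 x^1 dx = [x^2/2] from 0 to 1
     = 1^2/2 = 0.5
Step 2: integral_0^3 y^6 dy = [y^7/7] from 0 to 3
     = 3^7/7 = 312.428571
Step 3: Double integral = 0.5 * 312.428571 = 156.214286


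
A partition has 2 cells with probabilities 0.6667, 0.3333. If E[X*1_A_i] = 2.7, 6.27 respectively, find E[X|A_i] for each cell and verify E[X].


For each cell A_i: E[X|A_i] = E[X*1_A_i] / P(A_i)
Step 1: E[X|A_1] = 2.7 / 0.6667 = 4.049798
Step 2: E[X|A_2] = 6.27 / 0.3333 = 18.811881
Verification: E[X] = sum E[X*1_A_i] = 2.7 + 6.27 = 8.97


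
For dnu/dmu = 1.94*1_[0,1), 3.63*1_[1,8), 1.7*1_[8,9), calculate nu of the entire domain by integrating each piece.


Integrate each piece of the Radon-Nikodym derivative:
Step 1: integral_0^1 1.94 dx = 1.94*(1-0) = 1.94*1 = 1.94
Step 2: integral_1^8 3.63 dx = 3.63*(8-1) = 3.63*7 = 25.41
Step 3: integral_8^9 1.7 dx = 1.7*(9-8) = 1.7*1 = 1.7
Total: 1.94 + 25.41 + 1.7 = 29.05


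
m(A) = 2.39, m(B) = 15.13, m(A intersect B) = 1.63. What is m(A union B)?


By inclusion-exclusion: m(A u B) = m(A) + m(B) - m(A n B)
= 2.39 + 15.13 - 1.63
= 15.89


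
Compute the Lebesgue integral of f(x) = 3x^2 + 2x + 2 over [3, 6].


The Lebesgue integral of a Riemann-integrable function agrees with the Riemann integral.
Antiderivative F(x) = (3/3)x^3 + (2/2)x^2 + 2x
F(6) = (3/3)*6^3 + (2/2)*6^2 + 2*6
     = (3/3)*216 + (2/2)*36 + 2*6
     = 216 + 36 + 12
     = 264
F(3) = 42
Integral = F(6) - F(3) = 264 - 42 = 222


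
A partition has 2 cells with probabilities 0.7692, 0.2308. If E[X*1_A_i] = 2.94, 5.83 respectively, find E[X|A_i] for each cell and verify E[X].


For each cell A_i: E[X|A_i] = E[X*1_A_i] / P(A_i)
Step 1: E[X|A_1] = 2.94 / 0.7692 = 3.822153
Step 2: E[X|A_2] = 5.83 / 0.2308 = 25.259965
Verification: E[X] = sum E[X*1_A_i] = 2.94 + 5.83 = 8.77


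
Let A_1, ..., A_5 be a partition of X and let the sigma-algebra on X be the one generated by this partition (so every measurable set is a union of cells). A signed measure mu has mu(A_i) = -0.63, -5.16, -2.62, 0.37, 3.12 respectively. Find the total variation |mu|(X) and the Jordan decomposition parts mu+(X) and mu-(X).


Step 1: Every measurable set is a union of atoms (the cells / points), so a Hahn decomposition is
  obtained by grouping atoms by sign: P = union of atoms with mu > 0, N = union of the remaining atoms.
  Atoms in P (indices): 4, 5;  atoms in N (indices): 1, 2, 3
  Positive values: 0.37, 3.12
  Negative values: -0.63, -5.16, -2.62
Step 2: mu+(X) = mu(P) = sum of positive atom values = 3.49
Step 3: mu-(X) = -mu(N) = sum of |negative atom values| = 8.41
Step 4: |mu|(X) = mu+(X) + mu-(X) = 3.49 + 8.41 = 11.9


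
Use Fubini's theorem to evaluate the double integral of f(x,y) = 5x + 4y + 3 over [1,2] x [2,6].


By Fubini, integrate in x first, then y.
Step 1: Fix y, integrate over x in [1,2]:
  integral(5x + 4y + 3, x=1..2)
  = 5*(2^2 - 1^2)/2 + (4y + 3)*(2 - 1)
  = 7.5 + (4y + 3)*1
  = 7.5 + 4y + 3
  = 10.5 + 4y
Step 2: Integrate over y in [2,6]:
  integral(10.5 + 4y, y=2..6)
  = 10.5*4 + 4*(6^2 - 2^2)/2
  = 42 + 64
  = 106


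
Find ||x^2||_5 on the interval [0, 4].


Step 1: ||f||_5 = (integral_0^4 |x^2|^5 dx)^(1/5)
     = (integral_0^4 x^10 dx)^(1/5)
Step 2: integral_0^4 x^10 dx = [x^11/(11)] from 0 to 4 = 4^11/11
     = 4194304/11 = 381300.363636
Step 3: ||f||_5 = (381300.363636)^(1/5) = 13.069334


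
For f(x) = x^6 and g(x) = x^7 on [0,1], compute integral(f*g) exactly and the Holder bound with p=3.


Step 1: Exact integral of f*g = integral(x^13, 0, 1) = 1/14
     = 0.071429
Step 2: Holder bound with p=3, q=1.5:
  ||f||_p = (integral x^18 dx)^(1/3) = (1/19)^(1/3) = 0.374756
  ||g||_q = (integral x^10.5 dx)^(1/1.5) = (1/11.5)^(1/1.5) = 0.196276
Step 3: Holder bound = ||f||_p * ||g||_q = 0.374756 * 0.196276 = 0.073556
Verification: 0.071429 <= 0.073556 (Holder holds)


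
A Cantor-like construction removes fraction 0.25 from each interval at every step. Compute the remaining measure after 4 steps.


Step 1: At each step, fraction remaining = 1 - 0.25 = 0.75
Step 2: After 4 steps, measure = (0.75)^4
Step 3: Computing the power step by step:
  After step 1: 0.75
  After step 2: 0.5625
  After step 3: 0.421875
  After step 4: 0.316406
Result = 0.316406


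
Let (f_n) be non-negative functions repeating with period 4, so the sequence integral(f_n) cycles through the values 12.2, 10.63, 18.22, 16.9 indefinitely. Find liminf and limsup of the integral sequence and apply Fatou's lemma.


The sequence (integral(f_n)) is periodic with period 4, repeating the values 12.2, 10.63, 18.22, 16.9 indefinitely.
Step 1: For a periodic sequence, every tail (a_m, a_(m+1), ...) contains all 4 period values infinitely often.
Step 2: Hence inf of every tail = min of the period values = min(12.2, 10.63, 18.22, 16.9) = 10.63.
        liminf_n integral(f_n) = sup over m of (inf of tail from m) = 10.63.
Step 3: Similarly sup of every tail = max of the period values = 18.22.
        limsup_n integral(f_n) = 18.22.
Step 4: Fatou's lemma: integral(liminf_n f_n) <= liminf_n integral(f_n) = 10.63.
        So the integral of the pointwise liminf is at most 10.63.


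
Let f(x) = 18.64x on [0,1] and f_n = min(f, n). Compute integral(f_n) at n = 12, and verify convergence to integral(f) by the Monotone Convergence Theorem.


f(x) = 18.64x on [0,1]; f_n(x) = min(18.64x, n). At n = 12:
Step 1: f(x) reaches 12 at x = 12/18.64 = 0.643777
Step 2: integral(f_12) = integral(18.64x, 0, 0.643777) + integral(12, 0.643777, 1)
       = 18.64*0.643777^2/2 + 12*(1 - 0.643777)
       = 3.862661 + 4.274678
       = 8.137339
Step 3: As n -> infinity, f_n increases to f, so by MCT integral(f_n) -> integral(f) = 18.64/2 = 9.32.
Convergence: integral(f_12) = 8.137339 -> 9.32 as n -> infinity


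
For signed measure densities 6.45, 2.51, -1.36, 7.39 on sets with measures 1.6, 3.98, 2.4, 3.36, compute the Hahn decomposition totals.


Step 1: Compute signed measure on each set:
  Set 1: 6.45 * 1.6 = 10.32
  Set 2: 2.51 * 3.98 = 9.9898
  Set 3: -1.36 * 2.4 = -3.264
  Set 4: 7.39 * 3.36 = 24.8304
Step 2: Total signed measure = (10.32) + (9.9898) + (-3.264) + (24.8304)
     = 41.8762
Step 3: Positive part mu+(X) = sum of positive contributions = 45.1402
Step 4: Negative part mu-(X) = |sum of negative contributions| = 3.264


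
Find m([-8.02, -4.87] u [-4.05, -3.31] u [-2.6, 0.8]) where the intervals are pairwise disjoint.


For pairwise disjoint intervals, m(union) = sum of lengths.
= (-4.87 - -8.02) + (-3.31 - -4.05) + (0.8 - -2.6)
= 3.15 + 0.74 + 3.4
= 7.29


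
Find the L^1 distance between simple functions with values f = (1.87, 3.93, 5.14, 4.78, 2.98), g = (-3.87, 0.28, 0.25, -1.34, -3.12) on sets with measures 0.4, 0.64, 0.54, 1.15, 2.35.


Step 1: Compute differences f_i - g_i:
  1.87 - -3.87 = 5.74
  3.93 - 0.28 = 3.65
  5.14 - 0.25 = 4.89
  4.78 - -1.34 = 6.12
  2.98 - -3.12 = 6.1
Step 2: Compute |diff|^1 * measure for each set:
  |5.74|^1 * 0.4 = 5.74 * 0.4 = 2.296
  |3.65|^1 * 0.64 = 3.65 * 0.64 = 2.336
  |4.89|^1 * 0.54 = 4.89 * 0.54 = 2.6406
  |6.12|^1 * 1.15 = 6.12 * 1.15 = 7.038
  |6.1|^1 * 2.35 = 6.1 * 2.35 = 14.335
Step 3: Sum = 28.6456
Step 4: ||f-g||_1 = (28.6456)^(1/1) = 28.6456


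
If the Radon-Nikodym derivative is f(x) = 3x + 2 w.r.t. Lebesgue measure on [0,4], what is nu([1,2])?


nu(A) = integral_A (dnu/dmu) dmu = integral_1^2 (3x + 2) dx
Step 1: Antiderivative F(x) = (3/2)x^2 + 2x
Step 2: F(2) = (3/2)*2^2 + 2*2 = 6 + 4 = 10
Step 3: F(1) = (3/2)*1^2 + 2*1 = 1.5 + 2 = 3.5
Step 4: nu([1,2]) = F(2) - F(1) = 10 - 3.5 = 6.5


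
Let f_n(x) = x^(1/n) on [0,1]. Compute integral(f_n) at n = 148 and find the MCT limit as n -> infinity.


At n = 148: f_148(x) = x^(1/148).
Step 1: integral(x^(1/148), 0, 1) = [x^(1/148+1) / (1/148+1)] from 0 to 1
     = 1 / (1/148 + 1) = 1 / ((148+1)/148) = 148/(148+1)
     = 148/149 = 0.993289
Step 2: As n -> infinity, f_n(x) = x^(1/n) -> 1 for x in (0,1], and f_n is increasing in n.
By MCT, lim_n integral(f_n) = integral(lim_n f_n) = integral(1, 0, 1) = 1.
Step 3: Verify convergence: 148/149 = 0.993289 -> 1


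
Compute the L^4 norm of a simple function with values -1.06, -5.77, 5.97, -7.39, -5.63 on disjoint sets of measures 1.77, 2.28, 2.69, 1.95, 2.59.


Step 1: Compute |f_i|^4 for each value:
  |-1.06|^4 = 1.262477
  |-5.77|^4 = 1108.41719
  |5.97|^4 = 1270.273753
  |-7.39|^4 = 2982.481466
  |-5.63|^4 = 1004.69347
Step 2: Multiply by measures and sum:
  1.262477 * 1.77 = 2.234584
  1108.41719 * 2.28 = 2527.191194
  1270.273753 * 2.69 = 3417.036395
  2982.481466 * 1.95 = 5815.838859
  1004.69347 * 2.59 = 2602.156086
Sum = 2.234584 + 2527.191194 + 3417.036395 + 5815.838859 + 2602.156086 = 14364.457119
Step 3: Take the p-th root:
||f||_4 = (14364.457119)^(1/4) = 10.947685


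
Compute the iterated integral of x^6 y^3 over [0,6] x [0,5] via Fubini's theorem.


By Fubini's theorem, the double integral factors as a product of single integrals:
Step 1: integral_0^6 x^6 dx = [x^7/7] from 0 to 6
     = 6^7/7 = 39990.857143
Step 2: integral_0^5 y^3 dy = [y^4/4] from 0 to 5
     = 5^4/4 = 156.25
Step 3: Double integral = 39990.857143 * 156.25 = 6.248571e+06


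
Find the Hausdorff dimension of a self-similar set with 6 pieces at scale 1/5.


For a self-similar set with N copies scaled by 1/r:
dim_H = log(N)/log(r) = log(6)/log(5)
= 1.791759/1.609438
= 1.113283


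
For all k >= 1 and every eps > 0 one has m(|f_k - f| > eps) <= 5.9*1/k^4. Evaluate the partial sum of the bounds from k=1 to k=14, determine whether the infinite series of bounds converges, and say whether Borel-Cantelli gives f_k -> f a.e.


Step 1: List the terms 5.9*1/k^4 for k = 1 to 14:
  k=1: 5.9
  k=2: 0.36875
  k=3: 0.07284
  k=4: 0.023047
  k=5: 0.00944
  k=6: 0.004552
  k=7: 0.002457
  k=8: 0.00144
  k=9: 8.992532e-04
  k=10: 5.900000e-04
  k=11: 4.029779e-04
  k=12: 2.845293e-04
  k=13: 2.065754e-04
  k=14: 1.535818e-04
Step 2: Partial sum = 5.9 + 0.36875 + 0.07284 + 0.023047 + 0.00944 + 0.004552 + 0.002457 + 0.00144 + 8.992532e-04 + 5.900000e-04 + 4.029779e-04 + 2.845293e-04 + 2.065754e-04 + 1.535818e-04
     = 6.385064
Step 3: The full series sum_(k>=1) 5.9*1/k^4 converges (p-series with p = 4 > 1; a constant multiple of a convergent series converges).
Step 4: Fix eps > 0. Since sum_k m(|f_k - f| > eps) < infinity, the Borel-Cantelli lemma gives
        m(limsup_k {|f_k - f| > eps}) = 0, i.e. for a.e. x, |f_k(x) - f(x)| <= eps for all large k.
        Applying this with eps = 1/j for j = 1, 2, ... and intersecting the countably many full-measure sets,
        for a.e. x we get limsup_k |f_k(x) - f(x)| <= 1/j for every j, hence f_k -> f almost everywhere.
Conclusion: series converges; Borel-Cantelli yields f_k -> f a.e.


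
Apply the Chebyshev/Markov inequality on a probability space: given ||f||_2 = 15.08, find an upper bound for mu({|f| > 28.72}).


Chebyshev/Markov inequality: mu(|f| > eps) <= (||f||_p / eps)^p
Step 1: ||f||_2 / eps = 15.08 / 28.72 = 0.52507
Step 2: Raise to power p = 2:
  (0.52507)^2 = 0.275698
Step 3: Therefore mu(|f| > 28.72) <= 0.275698


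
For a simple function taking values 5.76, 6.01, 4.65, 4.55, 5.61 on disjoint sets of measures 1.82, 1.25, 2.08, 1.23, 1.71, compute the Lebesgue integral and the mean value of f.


Step 1: Integral = sum(value_i * measure_i)
= 5.76*1.82 + 6.01*1.25 + 4.65*2.08 + 4.55*1.23 + 5.61*1.71
= 10.4832 + 7.5125 + 9.672 + 5.5965 + 9.5931
= 42.8573
Step 2: Total measure of domain = 1.82 + 1.25 + 2.08 + 1.23 + 1.71 = 8.09
Step 3: Average value = 42.8573 / 8.09 = 5.297565


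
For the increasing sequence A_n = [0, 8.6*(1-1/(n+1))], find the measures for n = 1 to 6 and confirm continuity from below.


By continuity of measure from below: if A_n increases to A, then m(A_n) -> m(A).
Here A = [0, 8.6], so m(A) = 8.6
Step 1: a_1 = 8.6*(1 - 1/2) = 4.3, m(A_1) = 4.3
Step 2: a_2 = 8.6*(1 - 1/3) = 5.7333, m(A_2) = 5.7333
Step 3: a_3 = 8.6*(1 - 1/4) = 6.45, m(A_3) = 6.45
Step 4: a_4 = 8.6*(1 - 1/5) = 6.88, m(A_4) = 6.88
Step 5: a_5 = 8.6*(1 - 1/6) = 7.1667, m(A_5) = 7.1667
Step 6: a_6 = 8.6*(1 - 1/7) = 7.3714, m(A_6) = 7.3714
Limit: m(A_n) -> m([0,8.6]) = 8.6


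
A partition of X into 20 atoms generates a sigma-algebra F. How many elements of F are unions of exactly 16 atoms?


Each element of F is a union of some subset of the 20 atoms.
Elements that are unions of exactly 16 atoms correspond to 16-element subsets of the 20 atoms.
Count = C(20, 16) = 20! / (16! * 4!) = 4845.


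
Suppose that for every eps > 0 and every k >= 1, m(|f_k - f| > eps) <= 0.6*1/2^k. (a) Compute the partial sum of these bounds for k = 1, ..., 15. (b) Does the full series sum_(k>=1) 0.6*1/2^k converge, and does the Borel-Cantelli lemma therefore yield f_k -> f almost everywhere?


Step 1: List the terms 0.6*1/2^k for k = 1 to 15:
  k=1: 0.3
  k=2: 0.15
  k=3: 0.075
  k=4: 0.0375
  k=5: 0.01875
  k=6: 0.009375
  k=7: 0.004687
  k=8: 0.002344
  k=9: 0.001172
  k=10: 5.859375e-04
  k=11: 2.929687e-04
  k=12: 1.464844e-04
  k=13: 7.324219e-05
  k=14: 3.662109e-05
  k=15: 1.831055e-05
Step 2: Partial sum = 0.3 + 0.15 + 0.075 + 0.0375 + 0.01875 + 0.009375 + 0.004687 + 0.002344 + 0.001172 + 5.859375e-04 + 2.929687e-04 + 1.464844e-04 + 7.324219e-05 + 3.662109e-05 + 1.831055e-05
     = 0.599982
Step 3: The full series sum_(k>=1) 0.6*1/2^k converges (geometric series with ratio 1/2 < 1; a constant multiple of a convergent series converges).
Step 4: Fix eps > 0. Since sum_k m(|f_k - f| > eps) < infinity, the Borel-Cantelli lemma gives
        m(limsup_k {|f_k - f| > eps}) = 0, i.e. for a.e. x, |f_k(x) - f(x)| <= eps for all large k.
        Applying this with eps = 1/j for j = 1, 2, ... and intersecting the countably many full-measure sets,
        for a.e. x we get limsup_k |f_k(x) - f(x)| <= 1/j for every j, hence f_k -> f almost everywhere.
Conclusion: series converges; Borel-Cantelli yields f_k -> f a.e.


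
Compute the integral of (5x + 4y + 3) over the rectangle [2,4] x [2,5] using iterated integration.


By Fubini, integrate in x first, then y.
Step 1: Fix y, integrate over x in [2,4]:
  integral(5x + 4y + 3, x=2..4)
  = 5*(4^2 - 2^2)/2 + (4y + 3)*(4 - 2)
  = 30 + (4y + 3)*2
  = 30 + 8y + 6
  = 36 + 8y
Step 2: Integrate over y in [2,5]:
  integral(36 + 8y, y=2..5)
  = 36*3 + 8*(5^2 - 2^2)/2
  = 108 + 84
  = 192


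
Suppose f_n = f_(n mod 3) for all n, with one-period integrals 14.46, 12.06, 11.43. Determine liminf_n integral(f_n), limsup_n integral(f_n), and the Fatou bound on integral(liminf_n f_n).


The sequence (integral(f_n)) is periodic with period 3, repeating the values 14.46, 12.06, 11.43 indefinitely.
Step 1: For a periodic sequence, every tail (a_m, a_(m+1), ...) contains all 3 period values infinitely often.
Step 2: Hence inf of every tail = min of the period values = min(14.46, 12.06, 11.43) = 11.43.
        liminf_n integral(f_n) = sup over m of (inf of tail from m) = 11.43.
Step 3: Similarly sup of every tail = max of the period values = 14.46.
        limsup_n integral(f_n) = 14.46.
Step 4: Fatou's lemma: integral(liminf_n f_n) <= liminf_n integral(f_n) = 11.43.
        So the integral of the pointwise liminf is at most 11.43.


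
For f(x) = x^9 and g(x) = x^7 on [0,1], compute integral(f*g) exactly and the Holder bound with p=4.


Step 1: Exact integral of f*g = integral(x^16, 0, 1) = 1/17
     = 0.058824
Step 2: Holder bound with p=4, q=1.333333:
  ||f||_p = (integral x^36 dx)^(1/4) = (1/37)^(1/4) = 0.405461
  ||g||_q = (integral x^9.333333 dx)^(1/1.333333) = (1/10.333333)^(1/1.333333) = 0.173508
Step 3: Holder bound = ||f||_p * ||g||_q = 0.405461 * 0.173508 = 0.070351
Verification: 0.058824 <= 0.070351 (Holder holds)


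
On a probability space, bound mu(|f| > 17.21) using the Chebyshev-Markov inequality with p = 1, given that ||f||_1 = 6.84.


Chebyshev/Markov inequality: mu(|f| > eps) <= (||f||_p / eps)^p
Step 1: ||f||_1 / eps = 6.84 / 17.21 = 0.397443
Step 2: Raise to power p = 1:
  (0.397443)^1 = 0.397443
Step 3: Therefore mu(|f| > 17.21) <= 0.397443


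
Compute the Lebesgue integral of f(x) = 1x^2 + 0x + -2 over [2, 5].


The Lebesgue integral of a Riemann-integrable function agrees with the Riemann integral.
Antiderivative F(x) = (1/3)x^3 + (0/2)x^2 + -2x
F(5) = (1/3)*5^3 + (0/2)*5^2 + -2*5
     = (1/3)*125 + (0/2)*25 + -2*5
     = 41.666667 + 0.0 + -10
     = 31.666667
F(2) = -1.333333
Integral = F(5) - F(2) = 31.666667 - -1.333333 = 33


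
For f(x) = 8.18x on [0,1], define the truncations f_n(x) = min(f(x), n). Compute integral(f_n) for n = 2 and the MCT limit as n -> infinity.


f(x) = 8.18x on [0,1]; f_n(x) = min(8.18x, n). At n = 2:
Step 1: f(x) reaches 2 at x = 2/8.18 = 0.244499
Step 2: integral(f_2) = integral(8.18x, 0, 0.244499) + integral(2, 0.244499, 1)
       = 8.18*0.244499^2/2 + 2*(1 - 0.244499)
       = 0.244499 + 1.511002
       = 1.755501
Step 3: As n -> infinity, f_n increases to f, so by MCT integral(f_n) -> integral(f) = 8.18/2 = 4.09.
Convergence: integral(f_2) = 1.755501 -> 4.09 as n -> infinity


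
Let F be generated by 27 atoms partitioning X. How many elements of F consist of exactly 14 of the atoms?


Each element of F is a union of some subset of the 27 atoms.
Elements that are unions of exactly 14 atoms correspond to 14-element subsets of the 27 atoms.
Count = C(27, 14) = 27! / (14! * 13!) = 20058300.


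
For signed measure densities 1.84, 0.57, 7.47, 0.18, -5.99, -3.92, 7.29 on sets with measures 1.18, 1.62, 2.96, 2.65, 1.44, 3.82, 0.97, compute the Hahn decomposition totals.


Step 1: Compute signed measure on each set:
  Set 1: 1.84 * 1.18 = 2.1712
  Set 2: 0.57 * 1.62 = 0.9234
  Set 3: 7.47 * 2.96 = 22.1112
  Set 4: 0.18 * 2.65 = 0.477
  Set 5: -5.99 * 1.44 = -8.6256
  Set 6: -3.92 * 3.82 = -14.9744
  Set 7: 7.29 * 0.97 = 7.0713
Step 2: Total signed measure = (2.1712) + (0.9234) + (22.1112) + (0.477) + (-8.6256) + (-14.9744) + (7.0713)
     = 9.1541
Step 3: Positive part mu+(X) = sum of positive contributions = 32.7541
Step 4: Negative part mu-(X) = |sum of negative contributions| = 23.6


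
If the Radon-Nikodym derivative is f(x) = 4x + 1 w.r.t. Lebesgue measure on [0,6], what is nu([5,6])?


nu(A) = integral_A (dnu/dmu) dmu = integral_5^6 (4x + 1) dx
Step 1: Antiderivative F(x) = (4/2)x^2 + 1x
Step 2: F(6) = (4/2)*6^2 + 1*6 = 72 + 6 = 78
Step 3: F(5) = (4/2)*5^2 + 1*5 = 50 + 5 = 55
Step 4: nu([5,6]) = F(6) - F(5) = 78 - 55 = 23


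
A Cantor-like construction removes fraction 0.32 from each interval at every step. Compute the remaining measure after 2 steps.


Step 1: At each step, fraction remaining = 1 - 0.32 = 0.68
Step 2: After 2 steps, measure = (0.68)^2
Step 3: Computing the power step by step:
  After step 1: 0.68
  After step 2: 0.4624
Result = 0.4624


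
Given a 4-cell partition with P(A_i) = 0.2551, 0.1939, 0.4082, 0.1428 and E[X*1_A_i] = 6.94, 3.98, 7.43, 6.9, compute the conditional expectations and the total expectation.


For each cell A_i: E[X|A_i] = E[X*1_A_i] / P(A_i)
Step 1: E[X|A_1] = 6.94 / 0.2551 = 27.205018
Step 2: E[X|A_2] = 3.98 / 0.1939 = 20.526044
Step 3: E[X|A_3] = 7.43 / 0.4082 = 18.201862
Step 4: E[X|A_4] = 6.9 / 0.1428 = 48.319328
Verification: E[X] = sum E[X*1_A_i] = 6.94 + 3.98 + 7.43 + 6.9 = 25.25


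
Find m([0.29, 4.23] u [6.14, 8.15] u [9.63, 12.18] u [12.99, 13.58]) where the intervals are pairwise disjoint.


For pairwise disjoint intervals, m(union) = sum of lengths.
= (4.23 - 0.29) + (8.15 - 6.14) + (12.18 - 9.63) + (13.58 - 12.99)
= 3.94 + 2.01 + 2.55 + 0.59
= 9.09


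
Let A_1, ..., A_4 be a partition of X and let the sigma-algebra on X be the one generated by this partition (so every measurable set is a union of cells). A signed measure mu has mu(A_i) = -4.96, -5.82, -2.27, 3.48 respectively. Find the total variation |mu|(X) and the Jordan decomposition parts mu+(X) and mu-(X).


Step 1: Every measurable set is a union of atoms (the cells / points), so a Hahn decomposition is
  obtained by grouping atoms by sign: P = union of atoms with mu > 0, N = union of the remaining atoms.
  Atoms in P (indices): 4;  atoms in N (indices): 1, 2, 3
  Positive values: 3.48
  Negative values: -4.96, -5.82, -2.27
Step 2: mu+(X) = mu(P) = sum of positive atom values = 3.48
Step 3: mu-(X) = -mu(N) = sum of |negative atom values| = 13.05
Step 4: |mu|(X) = mu+(X) + mu-(X) = 3.48 + 13.05 = 16.53


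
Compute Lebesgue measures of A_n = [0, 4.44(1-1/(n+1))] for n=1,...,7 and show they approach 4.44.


By continuity of measure from below: if A_n increases to A, then m(A_n) -> m(A).
Here A = [0, 4.44], so m(A) = 4.44
Step 1: a_1 = 4.44*(1 - 1/2) = 2.22, m(A_1) = 2.22
Step 2: a_2 = 4.44*(1 - 1/3) = 2.96, m(A_2) = 2.96
Step 3: a_3 = 4.44*(1 - 1/4) = 3.33, m(A_3) = 3.33
Step 4: a_4 = 4.44*(1 - 1/5) = 3.552, m(A_4) = 3.552
Step 5: a_5 = 4.44*(1 - 1/6) = 3.7, m(A_5) = 3.7
Step 6: a_6 = 4.44*(1 - 1/7) = 3.8057, m(A_6) = 3.8057
Step 7: a_7 = 4.44*(1 - 1/8) = 3.885, m(A_7) = 3.885
Limit: m(A_n) -> m([0,4.44]) = 4.44


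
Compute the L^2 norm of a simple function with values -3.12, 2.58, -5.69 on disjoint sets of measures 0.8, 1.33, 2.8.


Step 1: Compute |f_i|^2 for each value:
  |-3.12|^2 = 9.7344
  |2.58|^2 = 6.6564
  |-5.69|^2 = 32.3761
Step 2: Multiply by measures and sum:
  9.7344 * 0.8 = 7.78752
  6.6564 * 1.33 = 8.853012
  32.3761 * 2.8 = 90.65308
Sum = 7.78752 + 8.853012 + 90.65308 = 107.293612
Step 3: Take the p-th root:
||f||_2 = (107.293612)^(1/2) = 10.358263


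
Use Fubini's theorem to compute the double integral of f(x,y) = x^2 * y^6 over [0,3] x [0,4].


By Fubini's theorem, the double integral factors as a product of single integrals:
Step 1: integral_0^3 x^2 dx = [x^3/3] from 0 to 3
     = 3^3/3 = 9
Step 2: integral_0^4 y^6 dy = [y^7/7] from 0 to 4
     = 4^7/7 = 2340.571429
Step 3: Double integral = 9 * 2340.571429 = 21065.142857


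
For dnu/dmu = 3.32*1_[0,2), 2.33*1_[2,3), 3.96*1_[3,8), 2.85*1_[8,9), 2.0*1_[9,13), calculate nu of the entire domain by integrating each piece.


Integrate each piece of the Radon-Nikodym derivative:
Step 1: integral_0^2 3.32 dx = 3.32*(2-0) = 3.32*2 = 6.64
Step 2: integral_2^3 2.33 dx = 2.33*(3-2) = 2.33*1 = 2.33
Step 3: integral_3^8 3.96 dx = 3.96*(8-3) = 3.96*5 = 19.8
Step 4: integral_8^9 2.85 dx = 2.85*(9-8) = 2.85*1 = 2.85
Step 5: integral_9^13 2.0 dx = 2.0*(13-9) = 2.0*4 = 8
Total: 6.64 + 2.33 + 19.8 + 2.85 + 8 = 39.62


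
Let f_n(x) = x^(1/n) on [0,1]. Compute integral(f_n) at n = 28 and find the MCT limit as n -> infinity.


At n = 28: f_28(x) = x^(1/28).
Step 1: integral(x^(1/28), 0, 1) = [x^(1/28+1) / (1/28+1)] from 0 to 1
     = 1 / (1/28 + 1) = 1 / ((28+1)/28) = 28/(28+1)
     = 28/29 = 0.965517
Step 2: As n -> infinity, f_n(x) = x^(1/n) -> 1 for x in (0,1], and f_n is increasing in n.
By MCT, lim_n integral(f_n) = integral(lim_n f_n) = integral(1, 0, 1) = 1.
Step 3: Verify convergence: 28/29 = 0.965517 -> 1


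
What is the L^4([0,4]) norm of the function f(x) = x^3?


Step 1: ||f||_4 = (integral_0^4 |x^3|^4 dx)^(1/4)
     = (integral_0^4 x^12 dx)^(1/4)
Step 2: integral_0^4 x^12 dx = [x^13/(13)] from 0 to 4 = 4^13/13
     = 67108864/13 = 5.162220e+06
Step 3: ||f||_4 = (5.162220e+06)^(1/4) = 47.666047


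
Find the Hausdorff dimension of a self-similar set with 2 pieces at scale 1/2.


For a self-similar set with N copies scaled by 1/r:
dim_H = log(N)/log(r) = log(2)/log(2)
= 0.693147/0.693147
= 1


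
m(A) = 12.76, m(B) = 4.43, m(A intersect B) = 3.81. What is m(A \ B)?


m(A \ B) = m(A) - m(A n B)
= 12.76 - 3.81
= 8.95


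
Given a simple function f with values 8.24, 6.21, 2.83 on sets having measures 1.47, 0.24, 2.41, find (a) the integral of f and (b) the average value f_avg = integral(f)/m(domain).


Step 1: Integral = sum(value_i * measure_i)
= 8.24*1.47 + 6.21*0.24 + 2.83*2.41
= 12.1128 + 1.4904 + 6.8203
= 20.4235
Step 2: Total measure of domain = 1.47 + 0.24 + 2.41 = 4.12
Step 3: Average value = 20.4235 / 4.12 = 4.95716


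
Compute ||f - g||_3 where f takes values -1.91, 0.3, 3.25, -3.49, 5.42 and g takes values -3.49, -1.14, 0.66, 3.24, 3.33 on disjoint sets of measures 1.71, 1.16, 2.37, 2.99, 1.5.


Step 1: Compute differences f_i - g_i:
  -1.91 - -3.49 = 1.58
  0.3 - -1.14 = 1.44
  3.25 - 0.66 = 2.59
  -3.49 - 3.24 = -6.73
  5.42 - 3.33 = 2.09
Step 2: Compute |diff|^3 * measure for each set:
  |1.58|^3 * 1.71 = 3.944312 * 1.71 = 6.744774
  |1.44|^3 * 1.16 = 2.985984 * 1.16 = 3.463741
  |2.59|^3 * 2.37 = 17.373979 * 2.37 = 41.17633
  |-6.73|^3 * 2.99 = 304.821217 * 2.99 = 911.415439
  |2.09|^3 * 1.5 = 9.129329 * 1.5 = 13.693993
Step 3: Sum = 976.494278
Step 4: ||f-g||_3 = (976.494278)^(1/3) = 9.921026


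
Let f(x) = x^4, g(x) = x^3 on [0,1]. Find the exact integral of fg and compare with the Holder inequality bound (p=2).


Step 1: Exact integral of f*g = integral(x^7, 0, 1) = 1/8
     = 0.125
Step 2: Holder bound with p=2, q=2:
  ||f||_p = (integral x^8 dx)^(1/2) = (1/9)^(1/2) = 0.333333
  ||g||_q = (integral x^6 dx)^(1/2) = (1/7)^(1/2) = 0.377964
Step 3: Holder bound = ||f||_p * ||g||_q = 0.333333 * 0.377964 = 0.125988
Verification: 0.125 <= 0.125988 (Holder holds)
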